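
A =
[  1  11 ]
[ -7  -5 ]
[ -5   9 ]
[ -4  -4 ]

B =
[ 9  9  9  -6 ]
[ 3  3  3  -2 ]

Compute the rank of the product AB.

1

First compute AB:
[[ 42,  42,  42, -28],
 [-78, -78, -78,  52],
 [-18, -18, -18,  12],
 [-48, -48, -48,  32]]
Now row reduce the product.
R2 ← R2 + (13/7)·R1: [0, 0, 0, 0]
R3 ← R3 + (3/7)·R1: [0, 0, 0, 0]
R4 ← R4 + (8/7)·R1: [0, 0, 0, 0]
1 nonzero row, so rank(AB) = 1.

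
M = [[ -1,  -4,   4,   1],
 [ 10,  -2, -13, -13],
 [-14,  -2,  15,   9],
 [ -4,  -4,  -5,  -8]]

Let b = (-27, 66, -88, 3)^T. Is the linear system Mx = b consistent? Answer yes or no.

Row reduce the augmented matrix [M | b].
R2 ← R2 + (10)·R1: [0, -42, 27, -3, -204]
R3 ← R3 − (14)·R1: [0, 54, -41, -5, 290]
R4 ← R4 − (4)·R1: [0, 12, -21, -12, 111]
R3 ← R3 + (9/7)·R2: [0, 0, -44/7, -62/7, 194/7]
R4 ← R4 + (2/7)·R2: [0, 0, -93/7, -90/7, 369/7]
R4 ← R4 − (93/44)·R3: [0, 0, 0, 129/22, -129/22]
The echelon form has 4 nonzero rows, and every pivot lies in the first 4 columns, so rank(M) = rank([M|b]) = 4.
The system is consistent.

yes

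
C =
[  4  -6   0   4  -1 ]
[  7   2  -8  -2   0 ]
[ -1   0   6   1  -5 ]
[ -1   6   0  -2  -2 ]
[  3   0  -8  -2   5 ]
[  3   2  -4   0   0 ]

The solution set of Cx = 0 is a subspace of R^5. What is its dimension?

1

Row reduce to echelon form.
R2 ← R2 − (7/4)·R1: [0, 25/2, -8, -9, 7/4]
R3 ← R3 + (1/4)·R1: [0, -3/2, 6, 2, -21/4]
R4 ← R4 + (1/4)·R1: [0, 9/2, 0, -1, -9/4]
R5 ← R5 − (3/4)·R1: [0, 9/2, -8, -5, 23/4]
R6 ← R6 − (3/4)·R1: [0, 13/2, -4, -3, 3/4]
R3 ← R3 + (3/25)·R2: [0, 0, 126/25, 23/25, -126/25]
R4 ← R4 − (9/25)·R2: [0, 0, 72/25, 56/25, -72/25]
R5 ← R5 − (9/25)·R2: [0, 0, -128/25, -44/25, 128/25]
R6 ← R6 − (13/25)·R2: [0, 0, 4/25, 42/25, -4/25]
R4 ← R4 − (4/7)·R3: [0, 0, 0, 12/7, 0]
R5 ← R5 + (64/63)·R3: [0, 0, 0, -52/63, 0]
R6 ← R6 − (2/63)·R3: [0, 0, 0, 104/63, 0]
R5 ← R5 + (13/27)·R4: [0, 0, 0, 0, 0]
R6 ← R6 − (26/27)·R4: [0, 0, 0, 0, 0]
4 nonzero rows, so rank(C) = 4.
C has 5 columns; by rank–nullity, nullity = 5 − 4 = 1.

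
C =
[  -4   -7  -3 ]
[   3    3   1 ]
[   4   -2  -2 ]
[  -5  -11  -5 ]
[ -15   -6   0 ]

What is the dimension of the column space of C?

2

Row reduce to echelon form.
R2 ← R2 + (3/4)·R1: [0, -9/4, -5/4]
R3 ← R3 + R1: [0, -9, -5]
R4 ← R4 − (5/4)·R1: [0, -9/4, -5/4]
R5 ← R5 − (15/4)·R1: [0, 81/4, 45/4]
R3 ← R3 − (4)·R2: [0, 0, 0]
R4 ← R4 − R2: [0, 0, 0]
R5 ← R5 + (9)·R2: [0, 0, 0]
Echelon form has 2 nonzero rows, so rank(C) = 2.
The column space has dimension equal to the rank: 2.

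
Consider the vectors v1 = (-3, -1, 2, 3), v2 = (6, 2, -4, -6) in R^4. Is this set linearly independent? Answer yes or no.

Form the matrix with these vectors as rows and row reduce.
R2 ← R2 + (2)·R1: [0, 0, 0, 0]
1 nonzero row, so the 2 vectors span a space of dimension 1.
Since 1 < 2, the vectors are linearly dependent.

no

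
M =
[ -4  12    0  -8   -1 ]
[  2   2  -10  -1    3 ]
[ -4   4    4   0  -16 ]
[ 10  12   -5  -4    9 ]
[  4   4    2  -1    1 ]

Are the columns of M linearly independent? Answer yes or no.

yes

Row reduce M to echelon form.
R2 ← R2 + (1/2)·R1: [0, 8, -10, -5, 5/2]
R3 ← R3 − R1: [0, -8, 4, 8, -15]
R4 ← R4 + (5/2)·R1: [0, 42, -5, -24, 13/2]
R5 ← R5 + R1: [0, 16, 2, -9, 0]
R3 ← R3 + R2: [0, 0, -6, 3, -25/2]
R4 ← R4 − (21/4)·R2: [0, 0, 95/2, 9/4, -53/8]
R5 ← R5 − (2)·R2: [0, 0, 22, 1, -5]
R4 ← R4 + (95/12)·R3: [0, 0, 0, 26, -1267/12]
R5 ← R5 + (11/3)·R3: [0, 0, 0, 12, -305/6]
R5 ← R5 − (6/13)·R4: [0, 0, 0, 0, -82/39]
5 pivots among 5 columns.
Every column is a pivot column, so the columns are linearly independent.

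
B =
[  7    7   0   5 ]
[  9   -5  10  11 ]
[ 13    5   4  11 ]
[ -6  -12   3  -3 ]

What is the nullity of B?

Row reduce to echelon form.
R2 ← R2 − (9/7)·R1: [0, -14, 10, 32/7]
R3 ← R3 − (13/7)·R1: [0, -8, 4, 12/7]
R4 ← R4 + (6/7)·R1: [0, -6, 3, 9/7]
R3 ← R3 − (4/7)·R2: [0, 0, -12/7, -44/49]
R4 ← R4 − (3/7)·R2: [0, 0, -9/7, -33/49]
R4 ← R4 − (3/4)·R3: [0, 0, 0, 0]
3 nonzero rows, so rank(B) = 3.
B has 4 columns; by rank–nullity, nullity = 4 − 3 = 1.

1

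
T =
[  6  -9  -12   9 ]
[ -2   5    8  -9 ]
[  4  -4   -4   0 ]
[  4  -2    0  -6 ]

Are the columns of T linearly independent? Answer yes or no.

no

Row reduce T to echelon form.
R2 ← R2 + (1/3)·R1: [0, 2, 4, -6]
R3 ← R3 − (2/3)·R1: [0, 2, 4, -6]
R4 ← R4 − (2/3)·R1: [0, 4, 8, -12]
R3 ← R3 − R2: [0, 0, 0, 0]
R4 ← R4 − (2)·R2: [0, 0, 0, 0]
2 pivots among 4 columns.
Only 2 < 4 pivot columns, so the columns are linearly dependent.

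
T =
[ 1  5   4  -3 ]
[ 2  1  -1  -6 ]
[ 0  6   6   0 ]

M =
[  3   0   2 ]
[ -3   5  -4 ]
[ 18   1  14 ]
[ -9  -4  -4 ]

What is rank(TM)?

First compute TM:
[[ 87,  41,  50],
 [ 39,  28,  10],
 [ 90,  36,  60]]
Now row reduce the product.
R2 ← R2 − (13/29)·R1: [0, 279/29, -360/29]
R3 ← R3 − (30/29)·R1: [0, -186/29, 240/29]
R3 ← R3 + (2/3)·R2: [0, 0, 0]
2 nonzero rows, so rank(TM) = 2.

2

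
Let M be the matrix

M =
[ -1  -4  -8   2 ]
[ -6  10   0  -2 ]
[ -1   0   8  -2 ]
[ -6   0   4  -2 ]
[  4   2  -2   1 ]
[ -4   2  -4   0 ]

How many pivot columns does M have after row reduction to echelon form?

3

Row reduce to echelon form.
R2 ← R2 − (6)·R1: [0, 34, 48, -14]
R3 ← R3 − R1: [0, 4, 16, -4]
R4 ← R4 − (6)·R1: [0, 24, 52, -14]
R5 ← R5 + (4)·R1: [0, -14, -34, 9]
R6 ← R6 − (4)·R1: [0, 18, 28, -8]
R3 ← R3 − (2/17)·R2: [0, 0, 176/17, -40/17]
R4 ← R4 − (12/17)·R2: [0, 0, 308/17, -70/17]
R5 ← R5 + (7/17)·R2: [0, 0, -242/17, 55/17]
R6 ← R6 − (9/17)·R2: [0, 0, 44/17, -10/17]
R4 ← R4 − (7/4)·R3: [0, 0, 0, 0]
R5 ← R5 + (11/8)·R3: [0, 0, 0, 0]
R6 ← R6 − (1/4)·R3: [0, 0, 0, 0]
Echelon form has 3 nonzero rows, so rank(M) = 3.
Each nonzero row contributes one pivot column: 3 pivot columns.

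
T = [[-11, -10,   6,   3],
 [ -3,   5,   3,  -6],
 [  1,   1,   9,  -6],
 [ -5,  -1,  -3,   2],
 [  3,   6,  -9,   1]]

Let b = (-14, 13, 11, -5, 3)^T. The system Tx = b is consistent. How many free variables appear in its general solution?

1

Row reduce the augmented matrix [T | b].
R2 ← R2 − (3/11)·R1: [0, 85/11, 15/11, -75/11, 185/11]
R3 ← R3 + (1/11)·R1: [0, 1/11, 105/11, -63/11, 107/11]
R4 ← R4 − (5/11)·R1: [0, 39/11, -63/11, 7/11, 15/11]
R5 ← R5 + (3/11)·R1: [0, 36/11, -81/11, 20/11, -9/11]
R3 ← R3 − (1/85)·R2: [0, 0, 162/17, -96/17, 162/17]
R4 ← R4 − (39/85)·R2: [0, 0, -108/17, 64/17, -108/17]
R5 ← R5 − (36/85)·R2: [0, 0, -135/17, 80/17, -135/17]
R4 ← R4 + (2/3)·R3: [0, 0, 0, 0, 0]
R5 ← R5 + (5/6)·R3: [0, 0, 0, 0, 0]
The echelon form has 3 nonzero rows, and every pivot lies in the first 4 columns, so rank(T) = rank([T|b]) = 3.
The system is consistent.
Free variables = (unknowns) − (rank) = 4 − 3 = 1.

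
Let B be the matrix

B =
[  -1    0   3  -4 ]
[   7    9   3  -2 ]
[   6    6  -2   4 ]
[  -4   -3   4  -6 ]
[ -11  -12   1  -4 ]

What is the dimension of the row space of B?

Row reduce to echelon form.
R2 ← R2 + (7)·R1: [0, 9, 24, -30]
R3 ← R3 + (6)·R1: [0, 6, 16, -20]
R4 ← R4 − (4)·R1: [0, -3, -8, 10]
R5 ← R5 − (11)·R1: [0, -12, -32, 40]
R3 ← R3 − (2/3)·R2: [0, 0, 0, 0]
R4 ← R4 + (1/3)·R2: [0, 0, 0, 0]
R5 ← R5 + (4/3)·R2: [0, 0, 0, 0]
Echelon form has 2 nonzero rows, so rank(B) = 2.
The row space has dimension equal to the rank: 2.

2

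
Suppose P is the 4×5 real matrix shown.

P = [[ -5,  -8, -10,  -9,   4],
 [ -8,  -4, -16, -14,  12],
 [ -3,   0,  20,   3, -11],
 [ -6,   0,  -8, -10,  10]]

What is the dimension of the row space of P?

4

Row reduce to echelon form.
R2 ← R2 − (8/5)·R1: [0, 44/5, 0, 2/5, 28/5]
R3 ← R3 − (3/5)·R1: [0, 24/5, 26, 42/5, -67/5]
R4 ← R4 − (6/5)·R1: [0, 48/5, 4, 4/5, 26/5]
R3 ← R3 − (6/11)·R2: [0, 0, 26, 90/11, -181/11]
R4 ← R4 − (12/11)·R2: [0, 0, 4, 4/11, -10/11]
R4 ← R4 − (2/13)·R3: [0, 0, 0, -128/143, 232/143]
Echelon form has 4 nonzero rows, so rank(P) = 4.
The row space has dimension equal to the rank: 4.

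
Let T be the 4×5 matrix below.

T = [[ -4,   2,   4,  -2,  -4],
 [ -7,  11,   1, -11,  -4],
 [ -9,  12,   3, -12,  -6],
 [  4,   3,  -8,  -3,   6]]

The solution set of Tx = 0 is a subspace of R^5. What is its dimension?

3

Row reduce to echelon form.
R2 ← R2 − (7/4)·R1: [0, 15/2, -6, -15/2, 3]
R3 ← R3 − (9/4)·R1: [0, 15/2, -6, -15/2, 3]
R4 ← R4 + R1: [0, 5, -4, -5, 2]
R3 ← R3 − R2: [0, 0, 0, 0, 0]
R4 ← R4 − (2/3)·R2: [0, 0, 0, 0, 0]
2 nonzero rows, so rank(T) = 2.
T has 5 columns; by rank–nullity, nullity = 5 − 2 = 3.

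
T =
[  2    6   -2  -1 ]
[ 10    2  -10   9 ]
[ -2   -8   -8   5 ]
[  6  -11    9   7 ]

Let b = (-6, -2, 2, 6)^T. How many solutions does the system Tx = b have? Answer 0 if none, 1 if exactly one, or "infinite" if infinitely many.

Row reduce the augmented matrix [T | b].
R2 ← R2 − (5)·R1: [0, -28, 0, 14, 28]
R3 ← R3 + R1: [0, -2, -10, 4, -4]
R4 ← R4 − (3)·R1: [0, -29, 15, 10, 24]
R3 ← R3 − (1/14)·R2: [0, 0, -10, 3, -6]
R4 ← R4 − (29/28)·R2: [0, 0, 15, -9/2, -5]
R4 ← R4 + (3/2)·R3: [0, 0, 0, 0, -14]
The echelon form has 4 nonzero rows; the last pivot sits in the augmented column, so rank(T) = 3 but rank([T|b]) = 4.
Since the ranks differ, the system is inconsistent.
It has no solutions.

0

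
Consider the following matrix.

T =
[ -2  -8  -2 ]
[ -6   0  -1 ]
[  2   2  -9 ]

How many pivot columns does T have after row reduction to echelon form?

Row reduce to echelon form.
R2 ← R2 − (3)·R1: [0, 24, 5]
R3 ← R3 + R1: [0, -6, -11]
R3 ← R3 + (1/4)·R2: [0, 0, -39/4]
Echelon form has 3 nonzero rows, so rank(T) = 3.
Each nonzero row contributes one pivot column: 3 pivot columns.

3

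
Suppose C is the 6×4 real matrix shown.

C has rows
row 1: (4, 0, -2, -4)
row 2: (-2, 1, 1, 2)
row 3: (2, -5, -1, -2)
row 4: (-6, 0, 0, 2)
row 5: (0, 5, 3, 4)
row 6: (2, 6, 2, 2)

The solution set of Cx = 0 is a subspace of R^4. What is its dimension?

1

Row reduce to echelon form.
R2 ← R2 + (1/2)·R1: [0, 1, 0, 0]
R3 ← R3 − (1/2)·R1: [0, -5, 0, 0]
R4 ← R4 + (3/2)·R1: [0, 0, -3, -4]
R6 ← R6 − (1/2)·R1: [0, 6, 3, 4]
R3 ← R3 + (5)·R2: [0, 0, 0, 0]
R5 ← R5 − (5)·R2: [0, 0, 3, 4]
R6 ← R6 − (6)·R2: [0, 0, 3, 4]
Swap R3 ↔ R4
R5 ← R5 + R3: [0, 0, 0, 0]
R6 ← R6 + R3: [0, 0, 0, 0]
3 nonzero rows, so rank(C) = 3.
C has 4 columns; by rank–nullity, nullity = 4 − 3 = 1.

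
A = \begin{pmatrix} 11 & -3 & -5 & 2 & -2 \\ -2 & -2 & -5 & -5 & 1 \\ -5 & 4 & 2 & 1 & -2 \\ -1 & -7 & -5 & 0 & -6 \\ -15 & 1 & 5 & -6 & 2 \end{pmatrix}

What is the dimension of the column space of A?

Row reduce to echelon form.
R2 ← R2 + (2/11)·R1: [0, -28/11, -65/11, -51/11, 7/11]
R3 ← R3 + (5/11)·R1: [0, 29/11, -3/11, 21/11, -32/11]
R4 ← R4 + (1/11)·R1: [0, -80/11, -60/11, 2/11, -68/11]
R5 ← R5 + (15/11)·R1: [0, -34/11, -20/11, -36/11, -8/11]
R3 ← R3 + (29/28)·R2: [0, 0, -179/28, -81/28, -9/4]
R4 ← R4 − (20/7)·R2: [0, 0, 80/7, 94/7, -8]
R5 ← R5 − (17/14)·R2: [0, 0, 75/14, 33/14, -3/2]
R4 ← R4 + (320/179)·R3: [0, 0, 0, 1478/179, -2152/179]
R5 ← R5 + (150/179)·R3: [0, 0, 0, -12/179, -606/179]
R5 ← R5 + (6/739)·R4: [0, 0, 0, 0, -2574/739]
Echelon form has 5 nonzero rows, so rank(A) = 5.
The column space has dimension equal to the rank: 5.

5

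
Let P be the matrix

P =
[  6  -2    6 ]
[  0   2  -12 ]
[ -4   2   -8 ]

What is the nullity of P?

1

Row reduce to echelon form.
R3 ← R3 + (2/3)·R1: [0, 2/3, -4]
R3 ← R3 − (1/3)·R2: [0, 0, 0]
2 nonzero rows, so rank(P) = 2.
P has 3 columns; by rank–nullity, nullity = 3 − 2 = 1.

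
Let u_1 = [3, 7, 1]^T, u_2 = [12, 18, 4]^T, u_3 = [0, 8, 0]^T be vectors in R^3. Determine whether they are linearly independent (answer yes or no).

Form the matrix with these vectors as rows and row reduce.
R2 ← R2 − (4)·R1: [0, -10, 0]
R3 ← R3 + (4/5)·R2: [0, 0, 0]
2 nonzero rows, so the 3 vectors span a space of dimension 2.
Since 2 < 3, the vectors are linearly dependent.

no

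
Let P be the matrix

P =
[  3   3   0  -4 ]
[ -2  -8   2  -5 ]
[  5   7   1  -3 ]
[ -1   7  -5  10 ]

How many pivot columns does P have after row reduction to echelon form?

3

Row reduce to echelon form.
R2 ← R2 + (2/3)·R1: [0, -6, 2, -23/3]
R3 ← R3 − (5/3)·R1: [0, 2, 1, 11/3]
R4 ← R4 + (1/3)·R1: [0, 8, -5, 26/3]
R3 ← R3 + (1/3)·R2: [0, 0, 5/3, 10/9]
R4 ← R4 + (4/3)·R2: [0, 0, -7/3, -14/9]
R4 ← R4 + (7/5)·R3: [0, 0, 0, 0]
Echelon form has 3 nonzero rows, so rank(P) = 3.
Each nonzero row contributes one pivot column: 3 pivot columns.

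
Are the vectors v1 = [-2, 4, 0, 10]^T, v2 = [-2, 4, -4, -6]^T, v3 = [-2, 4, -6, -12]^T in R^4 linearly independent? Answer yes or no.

Form the matrix with these vectors as rows and row reduce.
R2 ← R2 − R1: [0, 0, -4, -16]
R3 ← R3 − R1: [0, 0, -6, -22]
R3 ← R3 − (3/2)·R2: [0, 0, 0, 2]
3 nonzero rows, so the 3 vectors span a space of dimension 3.
Since 3 = 3, the vectors are linearly independent.

yes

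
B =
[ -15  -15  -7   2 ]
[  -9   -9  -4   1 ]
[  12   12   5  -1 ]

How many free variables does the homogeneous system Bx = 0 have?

Row reduce to echelon form.
R2 ← R2 − (3/5)·R1: [0, 0, 1/5, -1/5]
R3 ← R3 + (4/5)·R1: [0, 0, -3/5, 3/5]
R3 ← R3 + (3)·R2: [0, 0, 0, 0]
2 nonzero rows, so rank(B) = 2.
B has 4 columns; by rank–nullity, nullity = 4 − 2 = 2.

2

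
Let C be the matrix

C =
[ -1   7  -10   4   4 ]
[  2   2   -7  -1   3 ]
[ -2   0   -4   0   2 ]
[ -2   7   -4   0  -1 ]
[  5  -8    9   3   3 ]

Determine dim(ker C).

0

Row reduce to echelon form.
R2 ← R2 + (2)·R1: [0, 16, -27, 7, 11]
R3 ← R3 − (2)·R1: [0, -14, 16, -8, -6]
R4 ← R4 − (2)·R1: [0, -7, 16, -8, -9]
R5 ← R5 + (5)·R1: [0, 27, -41, 23, 23]
R3 ← R3 + (7/8)·R2: [0, 0, -61/8, -15/8, 29/8]
R4 ← R4 + (7/16)·R2: [0, 0, 67/16, -79/16, -67/16]
R5 ← R5 − (27/16)·R2: [0, 0, 73/16, 179/16, 71/16]
R4 ← R4 + (67/122)·R3: [0, 0, 0, -364/61, -134/61]
R5 ← R5 + (73/122)·R3: [0, 0, 0, 614/61, 403/61]
R5 ← R5 + (307/182)·R4: [0, 0, 0, 0, 264/91]
5 nonzero rows, so rank(C) = 5.
C has 5 columns; by rank–nullity, nullity = 5 − 5 = 0.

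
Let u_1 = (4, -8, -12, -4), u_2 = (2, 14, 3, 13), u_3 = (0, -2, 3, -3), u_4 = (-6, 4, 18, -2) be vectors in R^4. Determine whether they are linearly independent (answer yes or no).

no

Form the matrix with these vectors as rows and row reduce.
R2 ← R2 − (1/2)·R1: [0, 18, 9, 15]
R4 ← R4 + (3/2)·R1: [0, -8, 0, -8]
R3 ← R3 + (1/9)·R2: [0, 0, 4, -4/3]
R4 ← R4 + (4/9)·R2: [0, 0, 4, -4/3]
R4 ← R4 − R3: [0, 0, 0, 0]
3 nonzero rows, so the 4 vectors span a space of dimension 3.
Since 3 < 4, the vectors are linearly dependent.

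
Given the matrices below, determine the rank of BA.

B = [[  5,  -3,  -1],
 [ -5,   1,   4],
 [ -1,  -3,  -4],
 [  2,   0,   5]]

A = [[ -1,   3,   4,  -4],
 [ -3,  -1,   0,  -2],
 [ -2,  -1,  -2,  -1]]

3

First compute BA:
[[  6,  19,  22, -13],
 [ -6, -20, -28,  14],
 [ 18,   4,   4,  14],
 [-12,   1,  -2, -13]]
Now row reduce the product.
R2 ← R2 + R1: [0, -1, -6, 1]
R3 ← R3 − (3)·R1: [0, -53, -62, 53]
R4 ← R4 + (2)·R1: [0, 39, 42, -39]
R3 ← R3 − (53)·R2: [0, 0, 256, 0]
R4 ← R4 + (39)·R2: [0, 0, -192, 0]
R4 ← R4 + (3/4)·R3: [0, 0, 0, 0]
3 nonzero rows, so rank(BA) = 3.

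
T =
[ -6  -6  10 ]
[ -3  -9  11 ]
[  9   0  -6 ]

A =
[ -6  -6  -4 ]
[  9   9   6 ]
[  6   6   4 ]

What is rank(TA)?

1

First compute TA:
[[ 42,  42,  28],
 [  3,   3,   2],
 [-90, -90, -60]]
Now row reduce the product.
R2 ← R2 − (1/14)·R1: [0, 0, 0]
R3 ← R3 + (15/7)·R1: [0, 0, 0]
1 nonzero row, so rank(TA) = 1.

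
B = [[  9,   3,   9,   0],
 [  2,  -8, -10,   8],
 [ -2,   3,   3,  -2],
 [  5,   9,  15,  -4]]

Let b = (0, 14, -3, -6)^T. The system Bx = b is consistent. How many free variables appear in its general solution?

Row reduce the augmented matrix [B | b].
R2 ← R2 − (2/9)·R1: [0, -26/3, -12, 8, 14]
R3 ← R3 + (2/9)·R1: [0, 11/3, 5, -2, -3]
R4 ← R4 − (5/9)·R1: [0, 22/3, 10, -4, -6]
R3 ← R3 + (11/26)·R2: [0, 0, -1/13, 18/13, 38/13]
R4 ← R4 + (11/13)·R2: [0, 0, -2/13, 36/13, 76/13]
R4 ← R4 − (2)·R3: [0, 0, 0, 0, 0]
The echelon form has 3 nonzero rows, and every pivot lies in the first 4 columns, so rank(B) = rank([B|b]) = 3.
The system is consistent.
Free variables = (unknowns) − (rank) = 4 − 3 = 1.

1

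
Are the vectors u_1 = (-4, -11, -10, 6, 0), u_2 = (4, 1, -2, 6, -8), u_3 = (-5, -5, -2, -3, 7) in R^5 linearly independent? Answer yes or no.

Form the matrix with these vectors as rows and row reduce.
R2 ← R2 + R1: [0, -10, -12, 12, -8]
R3 ← R3 − (5/4)·R1: [0, 35/4, 21/2, -21/2, 7]
R3 ← R3 + (7/8)·R2: [0, 0, 0, 0, 0]
2 nonzero rows, so the 3 vectors span a space of dimension 2.
Since 2 < 3, the vectors are linearly dependent.

no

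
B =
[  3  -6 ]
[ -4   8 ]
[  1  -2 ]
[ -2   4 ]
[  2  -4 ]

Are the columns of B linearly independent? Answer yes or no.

Row reduce B to echelon form.
R2 ← R2 + (4/3)·R1: [0, 0]
R3 ← R3 − (1/3)·R1: [0, 0]
R4 ← R4 + (2/3)·R1: [0, 0]
R5 ← R5 − (2/3)·R1: [0, 0]
1 pivot among 2 columns.
Only 1 < 2 pivot columns, so the columns are linearly dependent.

no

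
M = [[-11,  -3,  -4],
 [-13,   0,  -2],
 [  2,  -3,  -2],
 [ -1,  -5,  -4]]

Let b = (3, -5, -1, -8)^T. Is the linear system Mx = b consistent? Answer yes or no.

no

Row reduce the augmented matrix [M | b].
R2 ← R2 − (13/11)·R1: [0, 39/11, 30/11, -94/11]
R3 ← R3 + (2/11)·R1: [0, -39/11, -30/11, -5/11]
R4 ← R4 − (1/11)·R1: [0, -52/11, -40/11, -91/11]
R3 ← R3 + R2: [0, 0, 0, -9]
R4 ← R4 + (4/3)·R2: [0, 0, 0, -59/3]
R4 ← R4 − (59/27)·R3: [0, 0, 0, 0]
The echelon form has 3 nonzero rows; the last pivot sits in the augmented column, so rank(M) = 2 but rank([M|b]) = 3.
Since the ranks differ, the system is inconsistent.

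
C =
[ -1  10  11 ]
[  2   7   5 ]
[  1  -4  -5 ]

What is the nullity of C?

Row reduce to echelon form.
R2 ← R2 + (2)·R1: [0, 27, 27]
R3 ← R3 + R1: [0, 6, 6]
R3 ← R3 − (2/9)·R2: [0, 0, 0]
2 nonzero rows, so rank(C) = 2.
C has 3 columns; by rank–nullity, nullity = 3 − 2 = 1.

1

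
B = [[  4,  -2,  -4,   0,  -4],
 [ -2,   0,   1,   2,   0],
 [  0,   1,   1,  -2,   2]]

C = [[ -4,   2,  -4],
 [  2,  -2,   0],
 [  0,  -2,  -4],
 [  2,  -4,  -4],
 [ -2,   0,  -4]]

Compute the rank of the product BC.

2

First compute BC:
[[-12,  20,  16],
 [ 12, -14,  -4],
 [ -6,   4,  -4]]
Now row reduce the product.
R2 ← R2 + R1: [0, 6, 12]
R3 ← R3 − (1/2)·R1: [0, -6, -12]
R3 ← R3 + R2: [0, 0, 0]
2 nonzero rows, so rank(BC) = 2.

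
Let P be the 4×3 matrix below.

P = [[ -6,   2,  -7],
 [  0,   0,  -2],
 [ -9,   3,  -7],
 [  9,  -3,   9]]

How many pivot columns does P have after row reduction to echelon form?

2

Row reduce to echelon form.
R3 ← R3 − (3/2)·R1: [0, 0, 7/2]
R4 ← R4 + (3/2)·R1: [0, 0, -3/2]
R3 ← R3 + (7/4)·R2: [0, 0, 0]
R4 ← R4 − (3/4)·R2: [0, 0, 0]
Echelon form has 2 nonzero rows, so rank(P) = 2.
Each nonzero row contributes one pivot column: 2 pivot columns.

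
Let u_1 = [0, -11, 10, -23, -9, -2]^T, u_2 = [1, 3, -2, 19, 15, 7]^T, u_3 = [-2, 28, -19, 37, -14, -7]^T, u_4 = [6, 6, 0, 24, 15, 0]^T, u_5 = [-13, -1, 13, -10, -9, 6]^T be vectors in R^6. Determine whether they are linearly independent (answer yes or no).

Form the matrix with these vectors as rows and row reduce.
Swap R1 ↔ R2
R3 ← R3 + (2)·R1: [0, 34, -23, 75, 16, 7]
R4 ← R4 − (6)·R1: [0, -12, 12, -90, -75, -42]
R5 ← R5 + (13)·R1: [0, 38, -13, 237, 186, 97]
R3 ← R3 + (34/11)·R2: [0, 0, 87/11, 43/11, -130/11, 9/11]
R4 ← R4 − (12/11)·R2: [0, 0, 12/11, -714/11, -717/11, -438/11]
R5 ← R5 + (38/11)·R2: [0, 0, 237/11, 1733/11, 1704/11, 991/11]
R4 ← R4 − (4/29)·R3: [0, 0, 0, -1898/29, -1843/29, -1158/29]
R5 ← R5 − (79/29)·R3: [0, 0, 0, 4260/29, 5426/29, 2548/29]
R5 ← R5 + (2130/949)·R4: [0, 0, 0, 0, 42196/949, -1672/949]
5 nonzero rows, so the 5 vectors span a space of dimension 5.
Since 5 = 5, the vectors are linearly independent.

yes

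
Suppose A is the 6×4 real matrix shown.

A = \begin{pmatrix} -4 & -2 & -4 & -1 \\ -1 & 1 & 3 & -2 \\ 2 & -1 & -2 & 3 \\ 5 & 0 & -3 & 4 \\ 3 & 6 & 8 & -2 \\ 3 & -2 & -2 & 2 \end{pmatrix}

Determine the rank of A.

Row reduce to echelon form.
R2 ← R2 − (1/4)·R1: [0, 3/2, 4, -7/4]
R3 ← R3 + (1/2)·R1: [0, -2, -4, 5/2]
R4 ← R4 + (5/4)·R1: [0, -5/2, -8, 11/4]
R5 ← R5 + (3/4)·R1: [0, 9/2, 5, -11/4]
R6 ← R6 + (3/4)·R1: [0, -7/2, -5, 5/4]
R3 ← R3 + (4/3)·R2: [0, 0, 4/3, 1/6]
R4 ← R4 + (5/3)·R2: [0, 0, -4/3, -1/6]
R5 ← R5 − (3)·R2: [0, 0, -7, 5/2]
R6 ← R6 + (7/3)·R2: [0, 0, 13/3, -17/6]
R4 ← R4 + R3: [0, 0, 0, 0]
R5 ← R5 + (21/4)·R3: [0, 0, 0, 27/8]
R6 ← R6 − (13/4)·R3: [0, 0, 0, -27/8]
Swap R4 ↔ R5
R6 ← R6 + R4: [0, 0, 0, 0]
Echelon form has 4 nonzero rows, so rank(A) = 4.

4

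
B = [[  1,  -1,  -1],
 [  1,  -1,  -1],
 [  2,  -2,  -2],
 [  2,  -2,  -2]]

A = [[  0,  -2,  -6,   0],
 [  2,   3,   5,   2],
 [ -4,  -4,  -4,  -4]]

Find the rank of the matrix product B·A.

First compute BA:
[[  2,  -1,  -7,   2],
 [  2,  -1,  -7,   2],
 [  4,  -2, -14,   4],
 [  4,  -2, -14,   4]]
Now row reduce the product.
R2 ← R2 − R1: [0, 0, 0, 0]
R3 ← R3 − (2)·R1: [0, 0, 0, 0]
R4 ← R4 − (2)·R1: [0, 0, 0, 0]
1 nonzero row, so rank(BA) = 1.

1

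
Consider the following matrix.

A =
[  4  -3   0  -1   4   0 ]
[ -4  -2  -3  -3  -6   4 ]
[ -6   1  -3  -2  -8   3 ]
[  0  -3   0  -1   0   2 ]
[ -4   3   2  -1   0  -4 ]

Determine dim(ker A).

2

Row reduce to echelon form.
R2 ← R2 + R1: [0, -5, -3, -4, -2, 4]
R3 ← R3 + (3/2)·R1: [0, -7/2, -3, -7/2, -2, 3]
R5 ← R5 + R1: [0, 0, 2, -2, 4, -4]
R3 ← R3 − (7/10)·R2: [0, 0, -9/10, -7/10, -3/5, 1/5]
R4 ← R4 − (3/5)·R2: [0, 0, 9/5, 7/5, 6/5, -2/5]
R4 ← R4 + (2)·R3: [0, 0, 0, 0, 0, 0]
R5 ← R5 + (20/9)·R3: [0, 0, 0, -32/9, 8/3, -32/9]
Swap R4 ↔ R5
4 nonzero rows, so rank(A) = 4.
A has 6 columns; by rank–nullity, nullity = 6 − 4 = 2.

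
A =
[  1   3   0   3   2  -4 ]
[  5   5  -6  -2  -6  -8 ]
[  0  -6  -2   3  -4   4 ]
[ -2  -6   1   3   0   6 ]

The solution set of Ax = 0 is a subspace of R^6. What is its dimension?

Row reduce to echelon form.
R2 ← R2 − (5)·R1: [0, -10, -6, -17, -16, 12]
R4 ← R4 + (2)·R1: [0, 0, 1, 9, 4, -2]
R3 ← R3 − (3/5)·R2: [0, 0, 8/5, 66/5, 28/5, -16/5]
R4 ← R4 − (5/8)·R3: [0, 0, 0, 3/4, 1/2, 0]
4 nonzero rows, so rank(A) = 4.
A has 6 columns; by rank–nullity, nullity = 6 − 4 = 2.

2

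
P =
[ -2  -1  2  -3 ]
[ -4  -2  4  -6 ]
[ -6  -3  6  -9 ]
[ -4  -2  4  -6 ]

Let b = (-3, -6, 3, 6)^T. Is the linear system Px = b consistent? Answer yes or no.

Row reduce the augmented matrix [P | b].
R2 ← R2 − (2)·R1: [0, 0, 0, 0, 0]
R3 ← R3 − (3)·R1: [0, 0, 0, 0, 12]
R4 ← R4 − (2)·R1: [0, 0, 0, 0, 12]
Swap R2 ↔ R3
R4 ← R4 − R2: [0, 0, 0, 0, 0]
The echelon form has 2 nonzero rows; the last pivot sits in the augmented column, so rank(P) = 1 but rank([P|b]) = 2.
Since the ranks differ, the system is inconsistent.

no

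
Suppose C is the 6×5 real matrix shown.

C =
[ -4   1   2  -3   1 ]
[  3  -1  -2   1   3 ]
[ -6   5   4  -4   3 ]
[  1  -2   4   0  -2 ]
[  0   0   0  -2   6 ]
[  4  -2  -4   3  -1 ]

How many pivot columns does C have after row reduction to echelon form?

4

Row reduce to echelon form.
R2 ← R2 + (3/4)·R1: [0, -1/4, -1/2, -5/4, 15/4]
R3 ← R3 − (3/2)·R1: [0, 7/2, 1, 1/2, 3/2]
R4 ← R4 + (1/4)·R1: [0, -7/4, 9/2, -3/4, -7/4]
R6 ← R6 + R1: [0, -1, -2, 0, 0]
R3 ← R3 + (14)·R2: [0, 0, -6, -17, 54]
R4 ← R4 − (7)·R2: [0, 0, 8, 8, -28]
R6 ← R6 − (4)·R2: [0, 0, 0, 5, -15]
R4 ← R4 + (4/3)·R3: [0, 0, 0, -44/3, 44]
R5 ← R5 − (3/22)·R4: [0, 0, 0, 0, 0]
R6 ← R6 + (15/44)·R4: [0, 0, 0, 0, 0]
Echelon form has 4 nonzero rows, so rank(C) = 4.
Each nonzero row contributes one pivot column: 4 pivot columns.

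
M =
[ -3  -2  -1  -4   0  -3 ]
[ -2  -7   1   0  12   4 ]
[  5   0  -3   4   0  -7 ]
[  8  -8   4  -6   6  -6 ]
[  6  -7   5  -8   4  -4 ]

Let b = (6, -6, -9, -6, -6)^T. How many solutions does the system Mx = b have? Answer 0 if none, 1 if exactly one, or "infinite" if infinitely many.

Row reduce the augmented matrix [M | b].
R2 ← R2 − (2/3)·R1: [0, -17/3, 5/3, 8/3, 12, 6, -10]
R3 ← R3 + (5/3)·R1: [0, -10/3, -14/3, -8/3, 0, -12, 1]
R4 ← R4 + (8/3)·R1: [0, -40/3, 4/3, -50/3, 6, -14, 10]
R5 ← R5 + (2)·R1: [0, -11, 3, -16, 4, -10, 6]
R3 ← R3 − (10/17)·R2: [0, 0, -96/17, -72/17, -120/17, -264/17, 117/17]
R4 ← R4 − (40/17)·R2: [0, 0, -44/17, -390/17, -378/17, -478/17, 570/17]
R5 ← R5 − (33/17)·R2: [0, 0, -4/17, -360/17, -328/17, -368/17, 432/17]
R4 ← R4 − (11/24)·R3: [0, 0, 0, -21, -19, -21, 243/8]
R5 ← R5 − (1/24)·R3: [0, 0, 0, -21, -19, -21, 201/8]
R5 ← R5 − R4: [0, 0, 0, 0, 0, 0, -21/4]
The echelon form has 5 nonzero rows; the last pivot sits in the augmented column, so rank(M) = 4 but rank([M|b]) = 5.
Since the ranks differ, the system is inconsistent.
It has no solutions.

0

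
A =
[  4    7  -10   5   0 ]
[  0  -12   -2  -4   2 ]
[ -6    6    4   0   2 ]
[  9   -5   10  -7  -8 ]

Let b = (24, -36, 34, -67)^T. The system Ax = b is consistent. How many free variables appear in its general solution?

Row reduce the augmented matrix [A | b].
R3 ← R3 + (3/2)·R1: [0, 33/2, -11, 15/2, 2, 70]
R4 ← R4 − (9/4)·R1: [0, -83/4, 65/2, -73/4, -8, -121]
R3 ← R3 + (11/8)·R2: [0, 0, -55/4, 2, 19/4, 41/2]
R4 ← R4 − (83/48)·R2: [0, 0, 863/24, -34/3, -275/24, -235/4]
R4 ← R4 + (863/330)·R3: [0, 0, 0, -1007/165, 53/55, -848/165]
The echelon form has 4 nonzero rows, and every pivot lies in the first 5 columns, so rank(A) = rank([A|b]) = 4.
The system is consistent.
Free variables = (unknowns) − (rank) = 5 − 4 = 1.

1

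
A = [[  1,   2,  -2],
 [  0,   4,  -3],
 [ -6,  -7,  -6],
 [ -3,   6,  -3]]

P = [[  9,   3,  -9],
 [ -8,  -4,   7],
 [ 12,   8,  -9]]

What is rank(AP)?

First compute AP:
[[-31, -21,  23],
 [-68, -40,  55],
 [-70, -38,  59],
 [-111, -57,  96]]
Now row reduce the product.
R2 ← R2 − (68/31)·R1: [0, 188/31, 141/31]
R3 ← R3 − (70/31)·R1: [0, 292/31, 219/31]
R4 ← R4 − (111/31)·R1: [0, 564/31, 423/31]
R3 ← R3 − (73/47)·R2: [0, 0, 0]
R4 ← R4 − (3)·R2: [0, 0, 0]
2 nonzero rows, so rank(AP) = 2.

2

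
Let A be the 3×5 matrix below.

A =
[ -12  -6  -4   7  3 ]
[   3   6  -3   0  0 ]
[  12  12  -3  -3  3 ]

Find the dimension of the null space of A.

2

Row reduce to echelon form.
R2 ← R2 + (1/4)·R1: [0, 9/2, -4, 7/4, 3/4]
R3 ← R3 + R1: [0, 6, -7, 4, 6]
R3 ← R3 − (4/3)·R2: [0, 0, -5/3, 5/3, 5]
3 nonzero rows, so rank(A) = 3.
A has 5 columns; by rank–nullity, nullity = 5 − 3 = 2.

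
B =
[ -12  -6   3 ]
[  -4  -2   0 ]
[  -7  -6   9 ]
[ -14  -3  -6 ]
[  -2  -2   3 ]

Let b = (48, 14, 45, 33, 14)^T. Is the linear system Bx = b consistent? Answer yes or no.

Row reduce the augmented matrix [B | b].
R2 ← R2 − (1/3)·R1: [0, 0, -1, -2]
R3 ← R3 − (7/12)·R1: [0, -5/2, 29/4, 17]
R4 ← R4 − (7/6)·R1: [0, 4, -19/2, -23]
R5 ← R5 − (1/6)·R1: [0, -1, 5/2, 6]
Swap R2 ↔ R3
R4 ← R4 + (8/5)·R2: [0, 0, 21/10, 21/5]
R5 ← R5 − (2/5)·R2: [0, 0, -2/5, -4/5]
R4 ← R4 + (21/10)·R3: [0, 0, 0, 0]
R5 ← R5 − (2/5)·R3: [0, 0, 0, 0]
The echelon form has 3 nonzero rows, and every pivot lies in the first 3 columns, so rank(B) = rank([B|b]) = 3.
The system is consistent.

yes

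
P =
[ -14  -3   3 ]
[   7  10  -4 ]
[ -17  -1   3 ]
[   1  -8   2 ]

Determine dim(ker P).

0

Row reduce to echelon form.
R2 ← R2 + (1/2)·R1: [0, 17/2, -5/2]
R3 ← R3 − (17/14)·R1: [0, 37/14, -9/14]
R4 ← R4 + (1/14)·R1: [0, -115/14, 31/14]
R3 ← R3 − (37/119)·R2: [0, 0, 16/119]
R4 ← R4 + (115/119)·R2: [0, 0, -24/119]
R4 ← R4 + (3/2)·R3: [0, 0, 0]
3 nonzero rows, so rank(P) = 3.
P has 3 columns; by rank–nullity, nullity = 3 − 3 = 0.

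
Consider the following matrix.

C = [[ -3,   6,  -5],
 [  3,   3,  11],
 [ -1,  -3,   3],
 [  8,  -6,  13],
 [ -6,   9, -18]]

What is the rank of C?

Row reduce to echelon form.
R2 ← R2 + R1: [0, 9, 6]
R3 ← R3 − (1/3)·R1: [0, -5, 14/3]
R4 ← R4 + (8/3)·R1: [0, 10, -1/3]
R5 ← R5 − (2)·R1: [0, -3, -8]
R3 ← R3 + (5/9)·R2: [0, 0, 8]
R4 ← R4 − (10/9)·R2: [0, 0, -7]
R5 ← R5 + (1/3)·R2: [0, 0, -6]
R4 ← R4 + (7/8)·R3: [0, 0, 0]
R5 ← R5 + (3/4)·R3: [0, 0, 0]
Echelon form has 3 nonzero rows, so rank(C) = 3.

3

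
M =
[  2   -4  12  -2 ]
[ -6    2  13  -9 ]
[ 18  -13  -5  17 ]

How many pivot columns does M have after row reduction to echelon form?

3

Row reduce to echelon form.
R2 ← R2 + (3)·R1: [0, -10, 49, -15]
R3 ← R3 − (9)·R1: [0, 23, -113, 35]
R3 ← R3 + (23/10)·R2: [0, 0, -3/10, 1/2]
Echelon form has 3 nonzero rows, so rank(M) = 3.
Each nonzero row contributes one pivot column: 3 pivot columns.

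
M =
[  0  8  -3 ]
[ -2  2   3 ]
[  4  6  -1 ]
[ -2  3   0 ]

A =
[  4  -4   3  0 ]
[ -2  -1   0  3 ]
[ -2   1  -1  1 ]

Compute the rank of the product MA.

First compute MA:
[[-10, -11,   3,  21],
 [-18,   9,  -9,   9],
 [  6, -23,  13,  17],
 [-14,   5,  -6,   9]]
Now row reduce the product.
R2 ← R2 − (9/5)·R1: [0, 144/5, -72/5, -144/5]
R3 ← R3 + (3/5)·R1: [0, -148/5, 74/5, 148/5]
R4 ← R4 − (7/5)·R1: [0, 102/5, -51/5, -102/5]
R3 ← R3 + (37/36)·R2: [0, 0, 0, 0]
R4 ← R4 − (17/24)·R2: [0, 0, 0, 0]
2 nonzero rows, so rank(MA) = 2.

2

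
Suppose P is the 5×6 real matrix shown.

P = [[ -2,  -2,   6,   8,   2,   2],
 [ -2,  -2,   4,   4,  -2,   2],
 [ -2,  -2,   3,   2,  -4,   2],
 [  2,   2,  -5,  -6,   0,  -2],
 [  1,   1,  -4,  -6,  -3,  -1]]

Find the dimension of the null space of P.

Row reduce to echelon form.
R2 ← R2 − R1: [0, 0, -2, -4, -4, 0]
R3 ← R3 − R1: [0, 0, -3, -6, -6, 0]
R4 ← R4 + R1: [0, 0, 1, 2, 2, 0]
R5 ← R5 + (1/2)·R1: [0, 0, -1, -2, -2, 0]
R3 ← R3 − (3/2)·R2: [0, 0, 0, 0, 0, 0]
R4 ← R4 + (1/2)·R2: [0, 0, 0, 0, 0, 0]
R5 ← R5 − (1/2)·R2: [0, 0, 0, 0, 0, 0]
2 nonzero rows, so rank(P) = 2.
P has 6 columns; by rank–nullity, nullity = 6 − 2 = 4.

4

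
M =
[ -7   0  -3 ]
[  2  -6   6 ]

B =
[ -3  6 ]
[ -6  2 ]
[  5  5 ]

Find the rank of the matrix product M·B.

2

First compute MB:
[[  6, -57],
 [ 60,  30]]
Now row reduce the product.
R2 ← R2 − (10)·R1: [0, 600]
2 nonzero rows, so rank(MB) = 2.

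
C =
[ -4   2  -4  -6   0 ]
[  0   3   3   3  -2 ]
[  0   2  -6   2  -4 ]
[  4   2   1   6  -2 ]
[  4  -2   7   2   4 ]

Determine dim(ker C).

Row reduce to echelon form.
R4 ← R4 + R1: [0, 4, -3, 0, -2]
R5 ← R5 + R1: [0, 0, 3, -4, 4]
R3 ← R3 − (2/3)·R2: [0, 0, -8, 0, -8/3]
R4 ← R4 − (4/3)·R2: [0, 0, -7, -4, 2/3]
R4 ← R4 − (7/8)·R3: [0, 0, 0, -4, 3]
R5 ← R5 + (3/8)·R3: [0, 0, 0, -4, 3]
R5 ← R5 − R4: [0, 0, 0, 0, 0]
4 nonzero rows, so rank(C) = 4.
C has 5 columns; by rank–nullity, nullity = 5 − 4 = 1.

1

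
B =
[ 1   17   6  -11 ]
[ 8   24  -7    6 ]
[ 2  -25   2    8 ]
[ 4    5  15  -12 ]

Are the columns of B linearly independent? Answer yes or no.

Row reduce B to echelon form.
R2 ← R2 − (8)·R1: [0, -112, -55, 94]
R3 ← R3 − (2)·R1: [0, -59, -10, 30]
R4 ← R4 − (4)·R1: [0, -63, -9, 32]
R3 ← R3 − (59/112)·R2: [0, 0, 2125/112, -1093/56]
R4 ← R4 − (9/16)·R2: [0, 0, 351/16, -167/8]
R4 ← R4 − (2457/2125)·R3: [0, 0, 0, 3596/2125]
4 pivots among 4 columns.
Every column is a pivot column, so the columns are linearly independent.

yes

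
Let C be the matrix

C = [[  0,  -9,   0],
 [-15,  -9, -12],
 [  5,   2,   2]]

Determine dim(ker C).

Row reduce to echelon form.
Swap R1 ↔ R2
R3 ← R3 + (1/3)·R1: [0, -1, -2]
R3 ← R3 − (1/9)·R2: [0, 0, -2]
3 nonzero rows, so rank(C) = 3.
C has 3 columns; by rank–nullity, nullity = 3 − 3 = 0.

0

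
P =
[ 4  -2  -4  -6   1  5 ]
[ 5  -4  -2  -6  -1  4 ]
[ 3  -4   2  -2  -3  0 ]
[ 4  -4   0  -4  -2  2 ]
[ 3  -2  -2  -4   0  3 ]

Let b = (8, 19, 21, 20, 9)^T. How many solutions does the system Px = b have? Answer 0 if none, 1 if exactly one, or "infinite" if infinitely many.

Row reduce the augmented matrix [P | b].
R2 ← R2 − (5/4)·R1: [0, -3/2, 3, 3/2, -9/4, -9/4, 9]
R3 ← R3 − (3/4)·R1: [0, -5/2, 5, 5/2, -15/4, -15/4, 15]
R4 ← R4 − R1: [0, -2, 4, 2, -3, -3, 12]
R5 ← R5 − (3/4)·R1: [0, -1/2, 1, 1/2, -3/4, -3/4, 3]
R3 ← R3 − (5/3)·R2: [0, 0, 0, 0, 0, 0, 0]
R4 ← R4 − (4/3)·R2: [0, 0, 0, 0, 0, 0, 0]
R5 ← R5 − (1/3)·R2: [0, 0, 0, 0, 0, 0, 0]
The echelon form has 2 nonzero rows, and every pivot lies in the first 6 columns, so rank(P) = rank([P|b]) = 2.
The system is consistent.
rank = 2 < 6 unknowns, so there are infinitely many solutions.

infinite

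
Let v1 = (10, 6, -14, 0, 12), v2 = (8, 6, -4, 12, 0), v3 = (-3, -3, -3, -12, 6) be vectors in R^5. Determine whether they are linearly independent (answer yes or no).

Form the matrix with these vectors as rows and row reduce.
R2 ← R2 − (4/5)·R1: [0, 6/5, 36/5, 12, -48/5]
R3 ← R3 + (3/10)·R1: [0, -6/5, -36/5, -12, 48/5]
R3 ← R3 + R2: [0, 0, 0, 0, 0]
2 nonzero rows, so the 3 vectors span a space of dimension 2.
Since 2 < 3, the vectors are linearly dependent.

no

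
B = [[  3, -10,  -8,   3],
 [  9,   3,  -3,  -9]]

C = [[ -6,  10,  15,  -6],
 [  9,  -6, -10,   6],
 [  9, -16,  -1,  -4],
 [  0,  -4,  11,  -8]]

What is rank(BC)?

2

First compute BC:
[[-180, 206, 186, -70],
 [-54, 156,   9,  48]]
Now row reduce the product.
R2 ← R2 − (3/10)·R1: [0, 471/5, -234/5, 69]
2 nonzero rows, so rank(BC) = 2.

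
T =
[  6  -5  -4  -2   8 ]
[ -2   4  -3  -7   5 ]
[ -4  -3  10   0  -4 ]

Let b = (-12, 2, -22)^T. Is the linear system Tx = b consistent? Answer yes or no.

yes

Row reduce the augmented matrix [T | b].
R2 ← R2 + (1/3)·R1: [0, 7/3, -13/3, -23/3, 23/3, -2]
R3 ← R3 + (2/3)·R1: [0, -19/3, 22/3, -4/3, 4/3, -30]
R3 ← R3 + (19/7)·R2: [0, 0, -31/7, -155/7, 155/7, -248/7]
The echelon form has 3 nonzero rows, and every pivot lies in the first 5 columns, so rank(T) = rank([T|b]) = 3.
The system is consistent.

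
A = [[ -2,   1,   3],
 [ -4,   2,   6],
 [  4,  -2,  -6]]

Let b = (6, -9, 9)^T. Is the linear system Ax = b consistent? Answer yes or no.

no

Row reduce the augmented matrix [A | b].
R2 ← R2 − (2)·R1: [0, 0, 0, -21]
R3 ← R3 + (2)·R1: [0, 0, 0, 21]
R3 ← R3 + R2: [0, 0, 0, 0]
The echelon form has 2 nonzero rows; the last pivot sits in the augmented column, so rank(A) = 1 but rank([A|b]) = 2.
Since the ranks differ, the system is inconsistent.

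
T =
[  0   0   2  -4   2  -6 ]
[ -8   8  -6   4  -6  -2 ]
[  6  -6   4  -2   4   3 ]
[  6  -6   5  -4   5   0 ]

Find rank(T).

2

Row reduce to echelon form.
Swap R1 ↔ R2
R3 ← R3 + (3/4)·R1: [0, 0, -1/2, 1, -1/2, 3/2]
R4 ← R4 + (3/4)·R1: [0, 0, 1/2, -1, 1/2, -3/2]
R3 ← R3 + (1/4)·R2: [0, 0, 0, 0, 0, 0]
R4 ← R4 − (1/4)·R2: [0, 0, 0, 0, 0, 0]
Echelon form has 2 nonzero rows, so rank(T) = 2.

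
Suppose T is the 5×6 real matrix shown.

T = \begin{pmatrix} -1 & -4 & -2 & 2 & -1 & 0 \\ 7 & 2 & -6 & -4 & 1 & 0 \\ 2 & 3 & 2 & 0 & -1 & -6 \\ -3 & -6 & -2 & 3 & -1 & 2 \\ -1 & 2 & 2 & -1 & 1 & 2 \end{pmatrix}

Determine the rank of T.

3

Row reduce to echelon form.
R2 ← R2 + (7)·R1: [0, -26, -20, 10, -6, 0]
R3 ← R3 + (2)·R1: [0, -5, -2, 4, -3, -6]
R4 ← R4 − (3)·R1: [0, 6, 4, -3, 2, 2]
R5 ← R5 − R1: [0, 6, 4, -3, 2, 2]
R3 ← R3 − (5/26)·R2: [0, 0, 24/13, 27/13, -24/13, -6]
R4 ← R4 + (3/13)·R2: [0, 0, -8/13, -9/13, 8/13, 2]
R5 ← R5 + (3/13)·R2: [0, 0, -8/13, -9/13, 8/13, 2]
R4 ← R4 + (1/3)·R3: [0, 0, 0, 0, 0, 0]
R5 ← R5 + (1/3)·R3: [0, 0, 0, 0, 0, 0]
Echelon form has 3 nonzero rows, so rank(T) = 3.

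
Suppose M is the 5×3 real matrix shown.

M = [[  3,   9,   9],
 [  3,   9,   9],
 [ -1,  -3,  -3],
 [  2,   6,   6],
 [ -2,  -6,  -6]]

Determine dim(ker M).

Row reduce to echelon form.
R2 ← R2 − R1: [0, 0, 0]
R3 ← R3 + (1/3)·R1: [0, 0, 0]
R4 ← R4 − (2/3)·R1: [0, 0, 0]
R5 ← R5 + (2/3)·R1: [0, 0, 0]
1 nonzero row, so rank(M) = 1.
M has 3 columns; by rank–nullity, nullity = 3 − 1 = 2.

2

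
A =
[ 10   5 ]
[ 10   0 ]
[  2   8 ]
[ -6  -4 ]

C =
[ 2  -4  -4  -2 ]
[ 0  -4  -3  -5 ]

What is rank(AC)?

First compute AC:
[[ 20, -60, -55, -45],
 [ 20, -40, -40, -20],
 [  4, -40, -32, -44],
 [-12,  40,  36,  32]]
Now row reduce the product.
R2 ← R2 − R1: [0, 20, 15, 25]
R3 ← R3 − (1/5)·R1: [0, -28, -21, -35]
R4 ← R4 + (3/5)·R1: [0, 4, 3, 5]
R3 ← R3 + (7/5)·R2: [0, 0, 0, 0]
R4 ← R4 − (1/5)·R2: [0, 0, 0, 0]
2 nonzero rows, so rank(AC) = 2.

2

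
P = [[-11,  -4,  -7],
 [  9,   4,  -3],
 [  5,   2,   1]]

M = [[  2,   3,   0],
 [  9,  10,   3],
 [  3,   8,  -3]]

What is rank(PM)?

First compute PM:
[[-79, -129,   9],
 [ 45,  43,  21],
 [ 31,  43,   3]]
Now row reduce the product.
R2 ← R2 + (45/79)·R1: [0, -2408/79, 2064/79]
R3 ← R3 + (31/79)·R1: [0, -602/79, 516/79]
R3 ← R3 − (1/4)·R2: [0, 0, 0]
2 nonzero rows, so rank(PM) = 2.

2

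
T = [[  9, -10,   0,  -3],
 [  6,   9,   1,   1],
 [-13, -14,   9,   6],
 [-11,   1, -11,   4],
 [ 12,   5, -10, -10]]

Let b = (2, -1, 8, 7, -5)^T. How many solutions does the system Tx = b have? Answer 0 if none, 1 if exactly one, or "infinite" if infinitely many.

0

Row reduce the augmented matrix [T | b].
R2 ← R2 − (2/3)·R1: [0, 47/3, 1, 3, -7/3]
R3 ← R3 + (13/9)·R1: [0, -256/9, 9, 5/3, 98/9]
R4 ← R4 + (11/9)·R1: [0, -101/9, -11, 1/3, 85/9]
R5 ← R5 − (4/3)·R1: [0, 55/3, -10, -6, -23/3]
R3 ← R3 + (256/141)·R2: [0, 0, 1525/141, 1003/141, 938/141]
R4 ← R4 + (101/141)·R2: [0, 0, -1450/141, 350/141, 1096/141]
R5 ← R5 − (55/47)·R2: [0, 0, -525/47, -447/47, -232/47]
R4 ← R4 + (58/61)·R3: [0, 0, 0, 564/61, 860/61]
R5 ← R5 + (63/61)·R3: [0, 0, 0, -132/61, 118/61]
R5 ← R5 + (11/47)·R4: [0, 0, 0, 0, 246/47]
The echelon form has 5 nonzero rows; the last pivot sits in the augmented column, so rank(T) = 4 but rank([T|b]) = 5.
Since the ranks differ, the system is inconsistent.
It has no solutions.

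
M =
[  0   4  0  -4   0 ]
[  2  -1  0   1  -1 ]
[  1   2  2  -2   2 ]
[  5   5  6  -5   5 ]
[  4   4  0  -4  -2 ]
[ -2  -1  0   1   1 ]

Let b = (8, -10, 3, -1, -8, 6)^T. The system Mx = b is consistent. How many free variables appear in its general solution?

Row reduce the augmented matrix [M | b].
Swap R1 ↔ R2
R3 ← R3 − (1/2)·R1: [0, 5/2, 2, -5/2, 5/2, 8]
R4 ← R4 − (5/2)·R1: [0, 15/2, 6, -15/2, 15/2, 24]
R5 ← R5 − (2)·R1: [0, 6, 0, -6, 0, 12]
R6 ← R6 + R1: [0, -2, 0, 2, 0, -4]
R3 ← R3 − (5/8)·R2: [0, 0, 2, 0, 5/2, 3]
R4 ← R4 − (15/8)·R2: [0, 0, 6, 0, 15/2, 9]
R5 ← R5 − (3/2)·R2: [0, 0, 0, 0, 0, 0]
R6 ← R6 + (1/2)·R2: [0, 0, 0, 0, 0, 0]
R4 ← R4 − (3)·R3: [0, 0, 0, 0, 0, 0]
The echelon form has 3 nonzero rows, and every pivot lies in the first 5 columns, so rank(M) = rank([M|b]) = 3.
The system is consistent.
Free variables = (unknowns) − (rank) = 5 − 3 = 2.

2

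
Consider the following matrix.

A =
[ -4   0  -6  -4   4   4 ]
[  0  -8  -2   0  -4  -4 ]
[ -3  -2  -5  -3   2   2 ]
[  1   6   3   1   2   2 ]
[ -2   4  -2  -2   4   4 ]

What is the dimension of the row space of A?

Row reduce to echelon form.
R3 ← R3 − (3/4)·R1: [0, -2, -1/2, 0, -1, -1]
R4 ← R4 + (1/4)·R1: [0, 6, 3/2, 0, 3, 3]
R5 ← R5 − (1/2)·R1: [0, 4, 1, 0, 2, 2]
R3 ← R3 − (1/4)·R2: [0, 0, 0, 0, 0, 0]
R4 ← R4 + (3/4)·R2: [0, 0, 0, 0, 0, 0]
R5 ← R5 + (1/2)·R2: [0, 0, 0, 0, 0, 0]
Echelon form has 2 nonzero rows, so rank(A) = 2.
The row space has dimension equal to the rank: 2.

2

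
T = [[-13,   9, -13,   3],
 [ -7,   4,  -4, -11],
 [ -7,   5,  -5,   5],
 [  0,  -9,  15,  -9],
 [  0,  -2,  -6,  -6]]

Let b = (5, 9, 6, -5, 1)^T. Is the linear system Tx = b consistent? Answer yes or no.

no

Row reduce the augmented matrix [T | b].
R2 ← R2 − (7/13)·R1: [0, -11/13, 3, -164/13, 82/13]
R3 ← R3 − (7/13)·R1: [0, 2/13, 2, 44/13, 43/13]
R3 ← R3 + (2/11)·R2: [0, 0, 28/11, 12/11, 49/11]
R4 ← R4 − (117/11)·R2: [0, 0, -186/11, 1377/11, -793/11]
R5 ← R5 − (26/11)·R2: [0, 0, -144/11, 262/11, -153/11]
R4 ← R4 + (93/14)·R3: [0, 0, 0, 927/7, -85/2]
R5 ← R5 + (36/7)·R3: [0, 0, 0, 206/7, 9]
R5 ← R5 − (2/9)·R4: [0, 0, 0, 0, 166/9]
The echelon form has 5 nonzero rows; the last pivot sits in the augmented column, so rank(T) = 4 but rank([T|b]) = 5.
Since the ranks differ, the system is inconsistent.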